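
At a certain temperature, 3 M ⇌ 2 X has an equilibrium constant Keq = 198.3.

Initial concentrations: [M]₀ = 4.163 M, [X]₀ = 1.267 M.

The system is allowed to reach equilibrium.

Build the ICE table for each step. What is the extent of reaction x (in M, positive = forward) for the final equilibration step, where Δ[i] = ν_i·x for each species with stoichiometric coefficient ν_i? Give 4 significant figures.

Q₀ = 0.02225 vs Keq = 198.3 ⇒ Q<K, forward
Step 1:
                   M          X
  init         4.163      1.267
  Δ           -3.748      2.499
  eq          0.4151      3.766
  solve Keq expr → x = 1.249; check Q = 198.3

x = 1.249 M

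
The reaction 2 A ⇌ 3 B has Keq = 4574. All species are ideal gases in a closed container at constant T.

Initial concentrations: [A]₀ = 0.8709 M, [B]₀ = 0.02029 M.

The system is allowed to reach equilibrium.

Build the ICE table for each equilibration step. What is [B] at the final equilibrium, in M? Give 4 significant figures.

[B]_eq = 1.294 M

Q₀ = 1.1013e-05 vs Keq = 4574 ⇒ Q<K, forward
Step 1:
                    A           B
  init         0.8709     0.02029
  Δ           -0.8491       1.274
  eq          0.02176       1.294
  solve Keq expr → x = 0.4246; check Q = 4574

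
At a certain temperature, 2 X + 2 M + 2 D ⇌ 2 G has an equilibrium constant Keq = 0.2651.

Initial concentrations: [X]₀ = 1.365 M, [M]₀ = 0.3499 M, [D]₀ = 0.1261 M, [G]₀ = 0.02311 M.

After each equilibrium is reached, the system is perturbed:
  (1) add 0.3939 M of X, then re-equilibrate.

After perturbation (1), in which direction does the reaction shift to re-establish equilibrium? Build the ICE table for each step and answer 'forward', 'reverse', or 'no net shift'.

Q₀ = 0.1472 vs Keq = 0.2651 ⇒ Q<K, forward
Step 1:
                    X           M           D           G
  I             1.365      0.3499      0.1261     0.02311
  C         -0.005844   -0.005844   -0.005844    0.005844
  E             1.359      0.3441      0.1203     0.02895
  solve Keq expr → x = 0.002922; check Q = 0.2651
Then add 0.3939 M of X.
Step 2:
                    X           M           D           G
  I             1.753      0.3441      0.1203     0.02895
  C         -0.005853   -0.005853   -0.005853    0.005853
  E             1.747      0.3382      0.1144     0.03481
  solve Keq expr → x = 0.002926; check Q = 0.2651

Direction: forward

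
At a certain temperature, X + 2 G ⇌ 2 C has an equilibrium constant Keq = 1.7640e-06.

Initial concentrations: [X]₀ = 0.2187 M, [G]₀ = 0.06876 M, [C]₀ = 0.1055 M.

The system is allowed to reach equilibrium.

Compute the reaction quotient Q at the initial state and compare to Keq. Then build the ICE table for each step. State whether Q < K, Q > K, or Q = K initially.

Q₀ = 10.76 vs Keq = 1.7640e-06 ⇒ Q>K, reverse
Step 1:
                  X         G         C
  I          0.2187   0.06876    0.1055
  C         0.05269    0.1054   -0.1054
  E          0.2714    0.1741 1.2049e-04
  solve Keq expr → x = -0.05269; check Q = 1.7640e-06

Q₀ = 10.76; Q > K (proceeds reverse)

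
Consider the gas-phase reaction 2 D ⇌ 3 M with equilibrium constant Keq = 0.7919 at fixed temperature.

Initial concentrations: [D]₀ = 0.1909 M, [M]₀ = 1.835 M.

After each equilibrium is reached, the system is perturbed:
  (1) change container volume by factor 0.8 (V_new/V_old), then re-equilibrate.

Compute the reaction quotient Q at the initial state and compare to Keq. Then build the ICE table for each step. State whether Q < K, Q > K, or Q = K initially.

Q₀ = 169.5; Q > K (proceeds reverse)

Q₀ = 169.5 vs Keq = 0.7919 ⇒ Q>K, reverse
Step 1:
                   D          M
  I           0.1909      1.835
  C           0.6666    -0.9999
  E           0.8575     0.8351
  solve Keq expr → x = -0.3333; check Q = 0.7919
Then change container volume by factor 0.8 (V_new/V_old).
Step 2:
                   D          M
  I            1.072      1.044
  C          0.03564   -0.05346
  E            1.108     0.9904
  solve Keq expr → x = -0.01782; check Q = 0.7919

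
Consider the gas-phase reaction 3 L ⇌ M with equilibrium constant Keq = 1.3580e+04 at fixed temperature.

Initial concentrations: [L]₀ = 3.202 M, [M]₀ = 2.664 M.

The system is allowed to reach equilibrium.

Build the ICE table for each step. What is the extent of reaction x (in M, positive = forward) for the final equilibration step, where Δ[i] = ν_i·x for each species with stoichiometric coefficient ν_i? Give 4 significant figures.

Q₀ = 0.08115 vs Keq = 1.3580e+04 ⇒ Q<K, forward
Step 1:
                  L         M
  Initial     3.202     2.664
  Change     -3.137     1.046
  Equil     0.06489      3.71
  solve Keq expr → x = 1.046; check Q = 1.3580e+04

x = 1.046 M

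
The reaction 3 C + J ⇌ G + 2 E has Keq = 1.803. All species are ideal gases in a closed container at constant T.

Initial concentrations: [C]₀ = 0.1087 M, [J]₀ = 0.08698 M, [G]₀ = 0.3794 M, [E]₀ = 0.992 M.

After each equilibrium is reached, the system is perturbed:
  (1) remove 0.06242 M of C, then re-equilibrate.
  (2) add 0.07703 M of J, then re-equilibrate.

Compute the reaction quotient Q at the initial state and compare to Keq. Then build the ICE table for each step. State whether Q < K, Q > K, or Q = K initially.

Q₀ = 3342; Q > K (proceeds reverse)

Q₀ = 3342 vs Keq = 1.803 ⇒ Q>K, reverse
Step 1:
                   C          J          G          E
  init        0.1087    0.08698     0.3794      0.992
  Δ           0.4887     0.1629    -0.1629    -0.3258
  eq          0.5974     0.2499     0.2165     0.6662
  solve Keq expr → x = -0.1629; check Q = 1.803
Then remove 0.06242 M of C.
Step 2:
                   C          J          G          E
  init         0.535     0.2499     0.2165     0.6662
  Δ          0.03194    0.01065   -0.01065   -0.02129
  eq           0.567     0.2605     0.2058     0.6449
  solve Keq expr → x = -0.01065; check Q = 1.803
Then add 0.07703 M of J.
Step 3:
                   C          J          G          E
  init         0.567     0.3376     0.2058     0.6449
  Δ         -0.02579  -0.008597   0.008597    0.01719
  eq          0.5412      0.329     0.2144     0.6621
  solve Keq expr → x = 0.008597; check Q = 1.803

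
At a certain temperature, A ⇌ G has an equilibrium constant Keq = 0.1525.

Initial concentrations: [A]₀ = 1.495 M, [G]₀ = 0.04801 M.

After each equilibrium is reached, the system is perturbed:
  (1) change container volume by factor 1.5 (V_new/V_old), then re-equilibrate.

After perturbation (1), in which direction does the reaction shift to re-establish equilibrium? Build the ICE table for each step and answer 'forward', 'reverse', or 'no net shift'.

Direction: no net shift

Q₀ = 0.03211 vs Keq = 0.1525 ⇒ Q<K, forward
Step 1:
                   A          G
  I            1.495    0.04801
  C          -0.1562     0.1562
  E            1.339     0.2042
  solve Keq expr → x = 0.1562; check Q = 0.1525
Then change container volume by factor 1.5 (V_new/V_old).
Step 2:
                   A          G
  I           0.8926     0.1361
  C                0          0
  E           0.8926     0.1361
  solve Keq expr → x = 0; check Q = 0.1525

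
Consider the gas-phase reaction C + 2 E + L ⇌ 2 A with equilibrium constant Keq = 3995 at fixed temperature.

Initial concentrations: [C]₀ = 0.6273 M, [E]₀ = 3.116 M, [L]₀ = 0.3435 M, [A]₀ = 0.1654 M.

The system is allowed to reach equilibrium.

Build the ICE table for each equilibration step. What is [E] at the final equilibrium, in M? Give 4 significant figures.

[E]_eq = 2.429 M

Q₀ = 0.01308 vs Keq = 3995 ⇒ Q<K, forward
Step 1:
                  C         E         L         A
  init       0.6273     3.116    0.3435    0.1654
  Δ         -0.3434   -0.6868   -0.3434    0.6868
  eq         0.2839     2.429 1.0850e-04    0.8522
  solve Keq expr → x = 0.3434; check Q = 3995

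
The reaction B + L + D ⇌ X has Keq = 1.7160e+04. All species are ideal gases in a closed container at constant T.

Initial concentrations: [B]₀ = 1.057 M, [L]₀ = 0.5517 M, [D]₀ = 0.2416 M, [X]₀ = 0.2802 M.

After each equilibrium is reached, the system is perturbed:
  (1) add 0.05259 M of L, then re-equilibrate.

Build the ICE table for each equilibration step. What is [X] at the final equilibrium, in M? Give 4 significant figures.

[X]_eq = 0.5217 M

Q₀ = 1.989 vs Keq = 1.7160e+04 ⇒ Q<K, forward
Step 1:
                    B           L           D           X
  I             1.057      0.5517      0.2416      0.2802
  C           -0.2415     -0.2415     -0.2415      0.2415
  E            0.8155      0.3102  1.2017e-04      0.5217
  solve Keq expr → x = 0.2415; check Q = 1.7160e+04
Then add 0.05259 M of L.
Step 2:
                    B           L           D           X
  I            0.8155      0.3628  1.2017e-04      0.5217
  C       -1.7408e-05 -1.7408e-05 -1.7408e-05  1.7408e-05
  E            0.8155      0.3628  1.0276e-04      0.5217
  solve Keq expr → x = 1.7408e-05; check Q = 1.7160e+04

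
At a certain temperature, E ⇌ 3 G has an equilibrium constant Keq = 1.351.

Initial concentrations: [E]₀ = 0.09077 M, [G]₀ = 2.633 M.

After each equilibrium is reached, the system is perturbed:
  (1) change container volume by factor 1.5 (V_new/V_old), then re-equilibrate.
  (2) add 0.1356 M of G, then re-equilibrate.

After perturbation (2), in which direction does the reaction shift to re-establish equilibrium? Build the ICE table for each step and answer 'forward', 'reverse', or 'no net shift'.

Direction: reverse

Q₀ = 201.1 vs Keq = 1.351 ⇒ Q>K, reverse
Step 1:
                  E         G
  Initial   0.09077     2.633
  Change     0.5586    -1.676
  Equil      0.6493    0.9573
  solve Keq expr → x = -0.5586; check Q = 1.351
Then change container volume by factor 1.5 (V_new/V_old).
Step 2:
                  E         G
  Initial    0.4329    0.6382
  Change   -0.05393    0.1618
  Equil       0.379       0.8
  solve Keq expr → x = 0.05393; check Q = 1.351
Then add 0.1356 M of G.
Step 3:
                  E         G
  Initial     0.379    0.9356
  Change    0.03683   -0.1105
  Equil      0.4158    0.8251
  solve Keq expr → x = -0.03683; check Q = 1.351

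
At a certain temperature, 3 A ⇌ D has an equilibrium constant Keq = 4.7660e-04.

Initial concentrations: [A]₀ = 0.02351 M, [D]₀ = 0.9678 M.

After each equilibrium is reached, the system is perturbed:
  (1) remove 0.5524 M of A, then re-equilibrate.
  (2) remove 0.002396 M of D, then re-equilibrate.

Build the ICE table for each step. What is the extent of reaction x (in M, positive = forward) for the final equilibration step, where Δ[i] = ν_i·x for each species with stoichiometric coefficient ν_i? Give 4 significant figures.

x = 0.00234 M

Q₀ = 7.4478e+04 vs Keq = 4.7660e-04 ⇒ Q>K, reverse
Step 1:
                  A         D
  init      0.02351    0.9678
  Δ           2.869   -0.9563
  eq          2.892   0.01153
  solve Keq expr → x = -0.9563; check Q = 4.7660e-04
Then remove 0.5524 M of A.
Step 2:
                  A         D
  init         2.34   0.01153
  Δ          0.0159   -0.0053
  eq          2.356  0.006231
  solve Keq expr → x = -0.0053; check Q = 4.7660e-04
Then remove 0.002396 M of D.
Step 3:
                  A         D
  init        2.356  0.003835
  Δ       -0.007021   0.00234
  eq          2.349  0.006176
  solve Keq expr → x = 0.00234; check Q = 4.7660e-04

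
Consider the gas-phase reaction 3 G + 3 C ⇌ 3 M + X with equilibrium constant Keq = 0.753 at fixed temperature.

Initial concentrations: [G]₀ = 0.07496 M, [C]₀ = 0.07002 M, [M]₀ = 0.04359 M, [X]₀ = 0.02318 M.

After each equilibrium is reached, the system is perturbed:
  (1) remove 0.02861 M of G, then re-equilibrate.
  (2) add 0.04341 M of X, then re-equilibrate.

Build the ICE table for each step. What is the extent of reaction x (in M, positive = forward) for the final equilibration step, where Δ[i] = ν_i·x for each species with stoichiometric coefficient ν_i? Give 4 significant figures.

Q₀ = 13.28 vs Keq = 0.753 ⇒ Q>K, reverse
Step 1:
                    G           C           M           X
  I           0.07496     0.07002     0.04359     0.02318
  C            0.0162      0.0162     -0.0162   -0.005399
  E           0.09116     0.08622     0.02739     0.01778
  solve Keq expr → x = -0.005399; check Q = 0.753
Then remove 0.02861 M of G.
Step 2:
                    G           C           M           X
  I           0.06255     0.08622     0.02739     0.01778
  C          0.005117    0.005117   -0.005117   -0.001706
  E           0.06766     0.09133     0.02228     0.01608
  solve Keq expr → x = -0.001706; check Q = 0.753
Then add 0.04341 M of X.
Step 3:
                    G           C           M           X
  I           0.06766     0.09133     0.02228     0.05949
  C          0.005565    0.005565   -0.005565   -0.001855
  E           0.07323      0.0969     0.01671     0.05763
  solve Keq expr → x = -0.001855; check Q = 0.753

x = -0.001855 M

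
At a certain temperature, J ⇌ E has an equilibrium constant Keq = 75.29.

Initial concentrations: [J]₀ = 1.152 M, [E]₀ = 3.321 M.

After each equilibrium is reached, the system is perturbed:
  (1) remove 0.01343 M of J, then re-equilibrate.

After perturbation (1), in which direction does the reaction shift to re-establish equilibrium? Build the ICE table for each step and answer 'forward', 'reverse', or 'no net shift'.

Q₀ = 2.883 vs Keq = 75.29 ⇒ Q<K, forward
Step 1:
                  J         E
  Initial     1.152     3.321
  Change     -1.093     1.093
  Equil     0.05863     4.414
  solve Keq expr → x = 1.093; check Q = 75.29
Then remove 0.01343 M of J.
Step 2:
                  J         E
  Initial    0.0452     4.414
  Change    0.01325  -0.01325
  Equil     0.05846     4.401
  solve Keq expr → x = -0.01325; check Q = 75.29

Direction: reverse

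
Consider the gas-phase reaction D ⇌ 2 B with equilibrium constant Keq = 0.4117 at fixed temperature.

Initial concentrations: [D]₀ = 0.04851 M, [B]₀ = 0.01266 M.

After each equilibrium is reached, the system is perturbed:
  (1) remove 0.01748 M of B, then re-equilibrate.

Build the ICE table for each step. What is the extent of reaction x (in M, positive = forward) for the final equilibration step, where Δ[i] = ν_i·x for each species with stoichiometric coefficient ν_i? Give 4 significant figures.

Q₀ = 0.003304 vs Keq = 0.4117 ⇒ Q<K, forward
Step 1:
                   D          B
  I          0.04851    0.01266
  C         -0.03327    0.06654
  E          0.01524     0.0792
  solve Keq expr → x = 0.03327; check Q = 0.4117
Then remove 0.01748 M of B.
Step 2:
                   D          B
  I          0.01524    0.06172
  C        -0.003659   0.007318
  E          0.01158    0.06904
  solve Keq expr → x = 0.003659; check Q = 0.4117

x = 0.003659 M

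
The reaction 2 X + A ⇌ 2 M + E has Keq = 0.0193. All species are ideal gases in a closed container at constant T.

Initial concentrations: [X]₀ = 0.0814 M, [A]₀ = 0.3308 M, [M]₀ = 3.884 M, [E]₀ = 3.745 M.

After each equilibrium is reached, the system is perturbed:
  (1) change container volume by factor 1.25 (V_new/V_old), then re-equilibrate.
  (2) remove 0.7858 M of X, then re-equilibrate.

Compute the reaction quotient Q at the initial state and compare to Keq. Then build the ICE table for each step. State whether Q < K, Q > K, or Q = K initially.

Q₀ = 2.5775e+04 vs Keq = 0.0193 ⇒ Q>K, reverse
Step 1:
                    X           A           M           E
  I            0.0814      0.3308       3.884       3.745
  C             3.402       1.701      -3.402      -1.701
  E             3.483       2.032      0.4824       2.044
  solve Keq expr → x = -1.701; check Q = 0.0193
Then change container volume by factor 1.25 (V_new/V_old).
Step 2:
                    X           A           M           E
  I             2.786       1.625      0.3859       1.635
  C                 0           0           0           0
  E             2.786       1.625      0.3859       1.635
  solve Keq expr → x = 0; check Q = 0.0193
Then remove 0.7858 M of X.
Step 3:
                    X           A           M           E
  I             2.001       1.625      0.3859       1.635
  C           0.08859      0.0443    -0.08859     -0.0443
  E             2.089        1.67      0.2973       1.591
  solve Keq expr → x = -0.0443; check Q = 0.0193

Q₀ = 2.5775e+04; Q > K (proceeds reverse)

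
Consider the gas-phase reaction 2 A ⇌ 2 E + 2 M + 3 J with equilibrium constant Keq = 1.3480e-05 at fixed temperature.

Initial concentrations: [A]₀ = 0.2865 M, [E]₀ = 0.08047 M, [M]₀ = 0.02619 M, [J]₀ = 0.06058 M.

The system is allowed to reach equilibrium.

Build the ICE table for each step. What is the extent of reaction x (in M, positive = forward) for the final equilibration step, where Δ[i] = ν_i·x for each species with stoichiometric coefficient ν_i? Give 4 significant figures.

Q₀ = 1.2030e-08 vs Keq = 1.3480e-05 ⇒ Q<K, forward
Step 1:
                  A         E         M         J
  I          0.2865   0.08047   0.02619   0.06058
  C        -0.06432   0.06432   0.06432   0.09648
  E          0.2222    0.1448   0.09051    0.1571
  solve Keq expr → x = 0.03216; check Q = 1.3480e-05

x = 0.03216 M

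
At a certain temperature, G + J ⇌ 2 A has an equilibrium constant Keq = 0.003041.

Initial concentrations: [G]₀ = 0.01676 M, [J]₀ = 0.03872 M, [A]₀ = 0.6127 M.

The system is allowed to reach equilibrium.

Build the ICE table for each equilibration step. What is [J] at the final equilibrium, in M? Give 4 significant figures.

[J]_eq = 0.3361 M

Q₀ = 578.5 vs Keq = 0.003041 ⇒ Q>K, reverse
Step 1:
                  G         J         A
  I         0.01676   0.03872    0.6127
  C          0.2974    0.2974   -0.5948
  E          0.3142    0.3361   0.01792
  solve Keq expr → x = -0.2974; check Q = 0.003041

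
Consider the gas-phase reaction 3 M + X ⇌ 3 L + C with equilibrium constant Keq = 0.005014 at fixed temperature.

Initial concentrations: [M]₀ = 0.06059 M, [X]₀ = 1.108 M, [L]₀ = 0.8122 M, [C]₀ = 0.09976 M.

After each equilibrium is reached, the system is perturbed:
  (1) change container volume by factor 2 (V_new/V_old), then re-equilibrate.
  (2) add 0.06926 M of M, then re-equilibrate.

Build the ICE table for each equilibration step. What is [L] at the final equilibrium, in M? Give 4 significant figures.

[L]_eq = 0.2635 M

Q₀ = 216.9 vs Keq = 0.005014 ⇒ Q>K, reverse
Step 1:
                   M          X          L          C
  init       0.06059      1.108     0.8122    0.09976
  Δ           0.2935    0.09784    -0.2935   -0.09784
  eq          0.3541      1.206     0.5187   0.001924
  solve Keq expr → x = -0.09784; check Q = 0.005014
Then change container volume by factor 2 (V_new/V_old).
Step 2:
                   M          X          L          C
  init         0.177     0.6029     0.2593 9.6181e-04
  Δ                0          0          0          0
  eq           0.177     0.6029     0.2593 9.6181e-04
  solve Keq expr → x = 0; check Q = 0.005014
Then add 0.06926 M of M.
Step 3:
                   M          X          L          C
  init        0.2463     0.6029     0.2593 9.6181e-04
  Δ         -0.00414   -0.00138    0.00414    0.00138
  eq          0.2422     0.6015     0.2635   0.002342
  solve Keq expr → x = 0.00138; check Q = 0.005014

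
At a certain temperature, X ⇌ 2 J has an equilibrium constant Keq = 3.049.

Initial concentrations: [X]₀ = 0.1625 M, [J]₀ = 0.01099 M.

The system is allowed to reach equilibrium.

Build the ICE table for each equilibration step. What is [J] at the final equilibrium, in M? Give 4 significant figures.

[J]_eq = 0.2833 M

Q₀ = 7.4326e-04 vs Keq = 3.049 ⇒ Q<K, forward
Step 1:
                   X          J
  I           0.1625    0.01099
  C          -0.1362     0.2723
  E          0.02633     0.2833
  solve Keq expr → x = 0.1362; check Q = 3.049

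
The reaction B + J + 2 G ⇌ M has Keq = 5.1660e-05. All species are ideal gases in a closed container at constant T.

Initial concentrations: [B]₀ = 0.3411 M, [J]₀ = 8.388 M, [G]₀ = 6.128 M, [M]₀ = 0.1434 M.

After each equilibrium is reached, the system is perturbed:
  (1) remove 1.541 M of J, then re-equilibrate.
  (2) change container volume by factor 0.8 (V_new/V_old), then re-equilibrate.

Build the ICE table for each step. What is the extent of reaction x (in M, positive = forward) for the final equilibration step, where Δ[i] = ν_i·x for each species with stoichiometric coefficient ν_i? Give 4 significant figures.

x = 0.008089 M

Q₀ = 0.001335 vs Keq = 5.1660e-05 ⇒ Q>K, reverse
Step 1:
                  B         J         G         M
  init       0.3411     8.388     6.128    0.1434
  Δ          0.1348    0.1348    0.2696   -0.1348
  eq         0.4759     8.523     6.398  0.008577
  solve Keq expr → x = -0.1348; check Q = 5.1660e-05
Then remove 1.541 M of J.
Step 2:
                  B         J         G         M
  init       0.4759     6.982     6.398  0.008577
  Δ         0.00152   0.00152   0.00304  -0.00152
  eq         0.4774     6.983     6.401  0.007057
  solve Keq expr → x = -0.00152; check Q = 5.1660e-05
Then change container volume by factor 0.8 (V_new/V_old).
Step 3:
                  B         J         G         M
  init       0.5968     8.729     8.001  0.008821
  Δ       -0.008089 -0.008089  -0.01618  0.008089
  eq         0.5887     8.721     7.985   0.01691
  solve Keq expr → x = 0.008089; check Q = 5.1660e-05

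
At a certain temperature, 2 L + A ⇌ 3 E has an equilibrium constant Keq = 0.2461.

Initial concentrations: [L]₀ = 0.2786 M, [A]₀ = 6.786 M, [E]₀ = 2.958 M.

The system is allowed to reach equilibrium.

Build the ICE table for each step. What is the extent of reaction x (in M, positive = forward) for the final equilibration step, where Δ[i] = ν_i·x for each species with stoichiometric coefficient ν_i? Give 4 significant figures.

x = -0.5059 M

Q₀ = 49.14 vs Keq = 0.2461 ⇒ Q>K, reverse
Step 1:
                   L          A          E
  init        0.2786      6.786      2.958
  Δ            1.012     0.5059     -1.518
  eq            1.29      7.292       1.44
  solve Keq expr → x = -0.5059; check Q = 0.2461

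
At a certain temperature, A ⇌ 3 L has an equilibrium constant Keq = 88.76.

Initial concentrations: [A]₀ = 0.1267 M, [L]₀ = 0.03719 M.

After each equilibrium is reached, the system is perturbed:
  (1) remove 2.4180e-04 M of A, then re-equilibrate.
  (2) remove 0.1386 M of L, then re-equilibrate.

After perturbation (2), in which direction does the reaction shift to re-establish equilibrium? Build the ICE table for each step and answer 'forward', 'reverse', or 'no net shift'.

Direction: forward

Q₀ = 4.0598e-04 vs Keq = 88.76 ⇒ Q<K, forward
Step 1:
                   A          L
  Initial     0.1267    0.03719
  Change     -0.1259     0.3777
  Equil   8.0452e-04     0.4149
  solve Keq expr → x = 0.1259; check Q = 88.76
Then remove 2.4180e-04 M of A.
Step 2:
                   A          L
  Initial 5.6272e-04     0.4149
  Change  2.3766e-04 -7.1298e-04
  Equil   8.0038e-04     0.4142
  solve Keq expr → x = -2.3766e-04; check Q = 88.76
Then remove 0.1386 M of L.
Step 3:
                   A          L
  Initial 8.0038e-04     0.2756
  Change  -5.6030e-04   0.001681
  Equil   2.4009e-04     0.2772
  solve Keq expr → x = 5.6030e-04; check Q = 88.76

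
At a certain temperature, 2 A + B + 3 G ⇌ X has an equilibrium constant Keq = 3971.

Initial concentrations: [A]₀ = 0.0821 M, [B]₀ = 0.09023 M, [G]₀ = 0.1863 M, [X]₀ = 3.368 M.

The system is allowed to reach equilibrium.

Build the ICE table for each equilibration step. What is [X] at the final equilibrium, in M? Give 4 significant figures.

[X]_eq = 3.286 M

Q₀ = 8.5644e+05 vs Keq = 3971 ⇒ Q>K, reverse
Step 1:
                  A         B         G         X
  Initial    0.0821   0.09023    0.1863     3.368
  Change     0.1632   0.08158    0.2447  -0.08158
  Equil      0.2453    0.1718     0.431     3.286
  solve Keq expr → x = -0.08158; check Q = 3971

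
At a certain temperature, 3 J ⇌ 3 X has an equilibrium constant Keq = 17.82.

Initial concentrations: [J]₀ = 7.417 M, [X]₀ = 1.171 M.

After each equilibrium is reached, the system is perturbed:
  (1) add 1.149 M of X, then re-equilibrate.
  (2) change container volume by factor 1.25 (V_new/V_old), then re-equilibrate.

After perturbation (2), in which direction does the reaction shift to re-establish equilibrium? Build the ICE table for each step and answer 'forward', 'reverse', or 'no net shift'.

Q₀ = 0.003935 vs Keq = 17.82 ⇒ Q<K, forward
Step 1:
                   J          X
  Initial      7.417      1.171
  Change      -5.039      5.039
  Equil        2.378       6.21
  solve Keq expr → x = 1.68; check Q = 17.82
Then add 1.149 M of X.
Step 2:
                   J          X
  Initial      2.378      7.359
  Change      0.3181    -0.3181
  Equil        2.696      7.041
  solve Keq expr → x = -0.106; check Q = 17.82
Then change container volume by factor 1.25 (V_new/V_old).
Step 3:
                   J          X
  Initial      2.157      5.633
  Change           0          0
  Equil        2.157      5.633
  solve Keq expr → x = 0; check Q = 17.82

Direction: no net shift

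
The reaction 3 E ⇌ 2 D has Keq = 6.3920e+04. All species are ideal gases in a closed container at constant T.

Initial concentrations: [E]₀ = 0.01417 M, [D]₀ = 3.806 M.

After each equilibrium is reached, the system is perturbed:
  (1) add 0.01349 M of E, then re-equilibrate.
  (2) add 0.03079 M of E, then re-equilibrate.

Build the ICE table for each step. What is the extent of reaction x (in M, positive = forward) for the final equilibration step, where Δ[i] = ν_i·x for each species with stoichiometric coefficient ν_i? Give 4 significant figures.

x = 0.01019 M

Q₀ = 5.0913e+06 vs Keq = 6.3920e+04 ⇒ Q>K, reverse
Step 1:
                  E         D
  Initial   0.01417     3.806
  Change    0.04647  -0.03098
  Equil     0.06064     3.775
  solve Keq expr → x = -0.01549; check Q = 6.3920e+04
Then add 0.01349 M of E.
Step 2:
                  E         D
  Initial   0.07413     3.775
  Change   -0.01339   0.00893
  Equil     0.06073     3.784
  solve Keq expr → x = 0.004465; check Q = 6.3920e+04
Then add 0.03079 M of E.
Step 3:
                  E         D
  Initial   0.09152     3.784
  Change   -0.03057   0.02038
  Equil     0.06095     3.804
  solve Keq expr → x = 0.01019; check Q = 6.3920e+04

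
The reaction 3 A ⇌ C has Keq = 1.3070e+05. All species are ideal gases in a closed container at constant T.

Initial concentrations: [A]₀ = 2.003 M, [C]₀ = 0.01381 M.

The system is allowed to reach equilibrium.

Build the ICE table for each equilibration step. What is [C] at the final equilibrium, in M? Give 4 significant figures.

[C]_eq = 0.6757 M

Q₀ = 0.001719 vs Keq = 1.3070e+05 ⇒ Q<K, forward
Step 1:
                   A          C
  I            2.003    0.01381
  C           -1.986     0.6619
  E          0.01729     0.6757
  solve Keq expr → x = 0.6619; check Q = 1.3070e+05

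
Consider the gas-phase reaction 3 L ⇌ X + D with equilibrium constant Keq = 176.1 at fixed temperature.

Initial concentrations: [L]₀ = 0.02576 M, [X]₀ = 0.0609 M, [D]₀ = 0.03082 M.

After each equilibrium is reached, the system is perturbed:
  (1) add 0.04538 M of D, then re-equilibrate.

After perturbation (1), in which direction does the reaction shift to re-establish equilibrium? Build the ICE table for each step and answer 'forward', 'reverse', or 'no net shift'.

Q₀ = 109.8 vs Keq = 176.1 ⇒ Q<K, forward
Step 1:
                   L          X          D
  Initial    0.02576     0.0609    0.03082
  Change   -0.003354   0.001118   0.001118
  Equil      0.02241    0.06202    0.03194
  solve Keq expr → x = 0.001118; check Q = 176.1
Then add 0.04538 M of D.
Step 2:
                   L          X          D
  Initial    0.02241    0.06202    0.07732
  Change    0.006996  -0.002332  -0.002332
  Equil       0.0294    0.05969    0.07499
  solve Keq expr → x = -0.002332; check Q = 176.1

Direction: reverse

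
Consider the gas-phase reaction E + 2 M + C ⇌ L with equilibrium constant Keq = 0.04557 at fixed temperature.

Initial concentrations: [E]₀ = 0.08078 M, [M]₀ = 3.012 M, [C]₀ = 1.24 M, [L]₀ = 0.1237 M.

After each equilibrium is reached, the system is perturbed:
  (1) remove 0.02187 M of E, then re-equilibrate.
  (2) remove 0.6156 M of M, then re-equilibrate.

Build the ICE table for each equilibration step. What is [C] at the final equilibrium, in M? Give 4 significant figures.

Q₀ = 0.1361 vs Keq = 0.04557 ⇒ Q>K, reverse
Step 1:
                   E          M          C          L
  Initial    0.08078      3.012       1.24     0.1237
  Change     0.04956    0.09912    0.04956   -0.04956
  Equil       0.1303      3.111       1.29    0.07414
  solve Keq expr → x = -0.04956; check Q = 0.04557
Then remove 0.02187 M of E.
Step 2:
                   E          M          C          L
  Initial     0.1085      3.111       1.29    0.07414
  Change    0.007295    0.01459   0.007295  -0.007295
  Equil       0.1158      3.126      1.297    0.06684
  solve Keq expr → x = -0.007295; check Q = 0.04557
Then remove 0.6156 M of M.
Step 3:
                   E          M          C          L
  Initial     0.1158       2.51      1.297    0.06684
  Change     0.01593    0.03187    0.01593   -0.01593
  Equil       0.1317      2.542      1.313    0.05091
  solve Keq expr → x = -0.01593; check Q = 0.04557

[C]_eq = 1.313 M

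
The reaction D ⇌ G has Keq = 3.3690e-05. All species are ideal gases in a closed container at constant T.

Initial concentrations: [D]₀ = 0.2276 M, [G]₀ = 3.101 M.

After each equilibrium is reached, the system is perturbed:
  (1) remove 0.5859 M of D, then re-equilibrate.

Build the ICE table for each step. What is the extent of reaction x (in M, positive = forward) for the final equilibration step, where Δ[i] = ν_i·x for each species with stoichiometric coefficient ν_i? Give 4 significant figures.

Q₀ = 13.62 vs Keq = 3.3690e-05 ⇒ Q>K, reverse
Step 1:
                   D          G
  Initial     0.2276      3.101
  Change       3.101     -3.101
  Equil        3.328 1.1214e-04
  solve Keq expr → x = -3.101; check Q = 3.3690e-05
Then remove 0.5859 M of D.
Step 2:
                   D          G
  Initial      2.743 1.1214e-04
  Change  1.9738e-05 -1.9738e-05
  Equil        2.743 9.2398e-05
  solve Keq expr → x = -1.9738e-05; check Q = 3.3690e-05

x = -1.9738e-05 M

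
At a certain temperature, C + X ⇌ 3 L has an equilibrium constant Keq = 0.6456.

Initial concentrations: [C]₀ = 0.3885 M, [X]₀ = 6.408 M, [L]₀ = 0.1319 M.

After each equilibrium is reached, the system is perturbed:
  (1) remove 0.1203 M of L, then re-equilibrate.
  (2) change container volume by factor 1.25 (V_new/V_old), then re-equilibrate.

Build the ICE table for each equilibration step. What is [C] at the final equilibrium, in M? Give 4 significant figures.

Q₀ = 9.2177e-04 vs Keq = 0.6456 ⇒ Q<K, forward
Step 1:
                    C           X           L
  init         0.3885       6.408      0.1319
  Δ           -0.2374     -0.2374      0.7123
  eq           0.1511       6.171      0.8442
  solve Keq expr → x = 0.2374; check Q = 0.6456
Then remove 0.1203 M of L.
Step 2:
                    C           X           L
  init         0.1511       6.171      0.7239
  Δ          -0.02399    -0.02399     0.07197
  eq           0.1271       6.147      0.7959
  solve Keq expr → x = 0.02399; check Q = 0.6456
Then change container volume by factor 1.25 (V_new/V_old).
Step 3:
                    C           X           L
  init         0.1016       4.917      0.6367
  Δ         -0.009163   -0.009163     0.02749
  eq          0.09248       4.908      0.6642
  solve Keq expr → x = 0.009163; check Q = 0.6456

[C]_eq = 0.09248 M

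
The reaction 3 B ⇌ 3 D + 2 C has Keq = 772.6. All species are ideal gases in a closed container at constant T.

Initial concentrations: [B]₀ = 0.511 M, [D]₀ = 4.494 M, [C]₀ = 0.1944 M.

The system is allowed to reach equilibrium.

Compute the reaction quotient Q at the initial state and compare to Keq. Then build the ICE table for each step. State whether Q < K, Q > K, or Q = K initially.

Q₀ = 25.71; Q < K (proceeds forward)

Q₀ = 25.71 vs Keq = 772.6 ⇒ Q<K, forward
Step 1:
                  B         D         C
  Initial     0.511     4.494    0.1944
  Change    -0.2492    0.2492    0.1661
  Equil      0.2618     4.743    0.3605
  solve Keq expr → x = 0.08305; check Q = 772.6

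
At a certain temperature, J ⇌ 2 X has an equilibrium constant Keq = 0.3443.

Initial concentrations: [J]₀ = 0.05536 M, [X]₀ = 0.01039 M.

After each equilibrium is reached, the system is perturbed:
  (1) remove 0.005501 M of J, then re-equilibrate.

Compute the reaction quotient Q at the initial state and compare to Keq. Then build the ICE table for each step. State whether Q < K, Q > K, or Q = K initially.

Q₀ = 0.00195; Q < K (proceeds forward)

Q₀ = 0.00195 vs Keq = 0.3443 ⇒ Q<K, forward
Step 1:
                   J          X
  Initial    0.05536    0.01039
  Change    -0.03582    0.07164
  Equil      0.01954    0.08203
  solve Keq expr → x = 0.03582; check Q = 0.3443
Then remove 0.005501 M of J.
Step 2:
                   J          X
  Initial    0.01404    0.08203
  Change    0.002866  -0.005731
  Equil      0.01691    0.07629
  solve Keq expr → x = -0.002866; check Q = 0.3443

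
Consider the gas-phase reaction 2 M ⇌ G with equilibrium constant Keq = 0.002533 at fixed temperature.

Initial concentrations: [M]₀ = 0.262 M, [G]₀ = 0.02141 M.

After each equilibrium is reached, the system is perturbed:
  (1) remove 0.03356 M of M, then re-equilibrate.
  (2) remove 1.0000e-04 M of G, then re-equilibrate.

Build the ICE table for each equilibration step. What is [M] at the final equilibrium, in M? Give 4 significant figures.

Q₀ = 0.3119 vs Keq = 0.002533 ⇒ Q>K, reverse
Step 1:
                  M         G
  I           0.262   0.02141
  C         0.04235  -0.02118
  E          0.3044 2.3463e-04
  solve Keq expr → x = -0.02118; check Q = 0.002533
Then remove 0.03356 M of M.
Step 2:
                  M         G
  I          0.2708 2.3463e-04
  C       9.7515e-05 -4.8758e-05
  E          0.2709 1.8587e-04
  solve Keq expr → x = -4.8758e-05; check Q = 0.002533
Then remove 1.0000e-04 M of G.
Step 3:
                  M         G
  I          0.2709 8.5873e-05
  C       -1.9945e-04 9.9726e-05
  E          0.2707 1.8560e-04
  solve Keq expr → x = 9.9726e-05; check Q = 0.002533

[M]_eq = 0.2707 M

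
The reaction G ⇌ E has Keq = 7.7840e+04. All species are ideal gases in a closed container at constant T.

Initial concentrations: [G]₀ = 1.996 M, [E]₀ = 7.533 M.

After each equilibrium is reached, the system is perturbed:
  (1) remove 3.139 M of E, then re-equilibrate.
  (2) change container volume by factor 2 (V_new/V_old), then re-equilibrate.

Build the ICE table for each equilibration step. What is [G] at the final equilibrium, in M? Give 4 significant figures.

[G]_eq = 4.1045e-05 M

Q₀ = 3.774 vs Keq = 7.7840e+04 ⇒ Q<K, forward
Step 1:
                   G          E
  Initial      1.996      7.533
  Change      -1.996      1.996
  Equil   1.2242e-04      9.529
  solve Keq expr → x = 1.996; check Q = 7.7840e+04
Then remove 3.139 M of E.
Step 2:
                   G          E
  Initial 1.2242e-04       6.39
  Change  -4.0326e-05 4.0326e-05
  Equil   8.2090e-05       6.39
  solve Keq expr → x = 4.0326e-05; check Q = 7.7840e+04
Then change container volume by factor 2 (V_new/V_old).
Step 3:
                   G          E
  Initial 4.1045e-05      3.195
  Change           0          0
  Equil   4.1045e-05      3.195
  solve Keq expr → x = 0; check Q = 7.7840e+04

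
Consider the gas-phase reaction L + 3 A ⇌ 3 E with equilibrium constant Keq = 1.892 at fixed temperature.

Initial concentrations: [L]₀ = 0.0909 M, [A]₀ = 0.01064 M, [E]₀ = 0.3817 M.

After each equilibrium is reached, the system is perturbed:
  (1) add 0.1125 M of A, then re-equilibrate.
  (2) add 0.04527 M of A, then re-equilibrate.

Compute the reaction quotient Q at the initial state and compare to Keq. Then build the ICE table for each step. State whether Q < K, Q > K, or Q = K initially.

Q₀ = 5.0790e+05; Q > K (proceeds reverse)

Q₀ = 5.0790e+05 vs Keq = 1.892 ⇒ Q>K, reverse
Step 1:
                    L           A           E
  init         0.0909     0.01064      0.3817
  Δ           0.07436      0.2231     -0.2231
  eq           0.1653      0.2337      0.1586
  solve Keq expr → x = -0.07436; check Q = 1.892
Then add 0.1125 M of A.
Step 2:
                    L           A           E
  init         0.1653      0.3462      0.1586
  Δ          -0.01397    -0.04192     0.04192
  eq           0.1513      0.3043      0.2005
  solve Keq expr → x = 0.01397; check Q = 1.892
Then add 0.04527 M of A.
Step 3:
                    L           A           E
  init         0.1513      0.3496      0.2005
  Δ         -0.005457    -0.01637     0.01637
  eq           0.1458      0.3332      0.2169
  solve Keq expr → x = 0.005457; check Q = 1.892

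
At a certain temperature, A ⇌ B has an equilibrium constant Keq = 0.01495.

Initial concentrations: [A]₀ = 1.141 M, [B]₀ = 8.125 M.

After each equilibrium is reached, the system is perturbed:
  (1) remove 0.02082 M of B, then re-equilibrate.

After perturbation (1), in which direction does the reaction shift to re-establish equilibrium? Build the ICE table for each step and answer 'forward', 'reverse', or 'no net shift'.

Q₀ = 7.121 vs Keq = 0.01495 ⇒ Q>K, reverse
Step 1:
                  A         B
  I           1.141     8.125
  C           7.989    -7.989
  E            9.13    0.1365
  solve Keq expr → x = -7.989; check Q = 0.01495
Then remove 0.02082 M of B.
Step 2:
                  A         B
  I            9.13    0.1157
  C        -0.02051   0.02051
  E           9.109    0.1362
  solve Keq expr → x = 0.02051; check Q = 0.01495

Direction: forward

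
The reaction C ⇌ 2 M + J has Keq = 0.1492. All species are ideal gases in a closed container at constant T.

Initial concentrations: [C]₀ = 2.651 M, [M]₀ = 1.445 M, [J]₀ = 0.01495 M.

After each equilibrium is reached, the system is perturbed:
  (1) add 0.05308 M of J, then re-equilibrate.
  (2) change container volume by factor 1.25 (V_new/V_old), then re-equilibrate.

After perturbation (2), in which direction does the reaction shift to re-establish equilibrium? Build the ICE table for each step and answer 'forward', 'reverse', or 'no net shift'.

Q₀ = 0.01178 vs Keq = 0.1492 ⇒ Q<K, forward
Step 1:
                   C          M          J
  Initial      2.651      1.445    0.01495
  Change     -0.1186     0.2372     0.1186
  Equil        2.532      1.682     0.1335
  solve Keq expr → x = 0.1186; check Q = 0.1492
Then add 0.05308 M of J.
Step 2:
                   C          M          J
  Initial      2.532      1.682     0.1866
  Change     0.03796   -0.07593   -0.03796
  Equil         2.57      1.606     0.1486
  solve Keq expr → x = -0.03796; check Q = 0.1492
Then change container volume by factor 1.25 (V_new/V_old).
Step 3:
                   C          M          J
  Initial      2.056      1.285     0.1189
  Change    -0.04164    0.08328    0.04164
  Equil        2.015      1.368     0.1606
  solve Keq expr → x = 0.04164; check Q = 0.1492

Direction: forward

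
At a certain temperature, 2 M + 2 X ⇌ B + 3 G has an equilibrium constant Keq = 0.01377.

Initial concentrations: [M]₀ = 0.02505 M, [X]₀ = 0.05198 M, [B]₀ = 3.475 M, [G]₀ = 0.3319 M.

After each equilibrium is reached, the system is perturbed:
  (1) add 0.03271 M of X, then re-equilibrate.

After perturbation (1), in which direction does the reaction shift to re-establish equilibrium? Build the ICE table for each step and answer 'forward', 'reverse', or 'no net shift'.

Direction: forward

Q₀ = 7.4936e+04 vs Keq = 0.01377 ⇒ Q>K, reverse
Step 1:
                   M          X          B          G
  init       0.02505    0.05198      3.475     0.3319
  Δ           0.2051     0.2051    -0.1025    -0.3076
  eq          0.2301     0.2571      3.372    0.02427
  solve Keq expr → x = -0.1025; check Q = 0.01377
Then add 0.03271 M of X.
Step 2:
                   M          X          B          G
  init        0.2301     0.2898      3.372    0.02427
  Δ        -0.001232  -0.001232 6.1583e-04   0.001847
  eq          0.2289     0.2885      3.373    0.02611
  solve Keq expr → x = 6.1583e-04; check Q = 0.01377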